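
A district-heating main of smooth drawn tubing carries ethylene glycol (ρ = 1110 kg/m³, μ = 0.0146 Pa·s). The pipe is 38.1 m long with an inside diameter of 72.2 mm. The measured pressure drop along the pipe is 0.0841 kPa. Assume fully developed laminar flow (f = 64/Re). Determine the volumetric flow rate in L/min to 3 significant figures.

For laminar flow, f = 64/Re with Re = ρVD/μ, so Darcy-Weisbach reduces to ΔP = 32μLV/D². Solving for V: V = ΔP·D²/(32μL) = 84.1·(0.0722)²/(32·0.0146·38.1) = 0.02463 m/s.
Check: Re = ρVD/μ = 1110·0.02463·0.0722/0.0146 = 135.2 < 2300, so the laminar assumption holds.
Q = V·A = 0.02463·(π/4·0.0722²) = 0.0001008 m³/s = 6.05 L/min.

Q ≈ 6.05 L/min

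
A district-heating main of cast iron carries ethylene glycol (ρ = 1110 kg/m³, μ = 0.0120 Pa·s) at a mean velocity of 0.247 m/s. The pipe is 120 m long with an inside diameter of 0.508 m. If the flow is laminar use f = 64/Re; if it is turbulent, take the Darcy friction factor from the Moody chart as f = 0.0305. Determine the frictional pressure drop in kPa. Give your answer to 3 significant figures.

ΔP ≈ 0.244 kPa

Reynolds number Re = ρVD/μ = 1110 · 0.247 · 0.508 / 0.012 = 1.161e+04.
Re > 4000 → turbulent; use the Moody-chart value f = 0.0305.
Darcy-Weisbach: ΔP = f(L/D)(ρV²/2) = 0.0305·(120/0.508)·(1110·0.247²/2) = 0.0305·236.2·33.86 = 244 Pa.
ΔP = 244 Pa = 0.244 kPa.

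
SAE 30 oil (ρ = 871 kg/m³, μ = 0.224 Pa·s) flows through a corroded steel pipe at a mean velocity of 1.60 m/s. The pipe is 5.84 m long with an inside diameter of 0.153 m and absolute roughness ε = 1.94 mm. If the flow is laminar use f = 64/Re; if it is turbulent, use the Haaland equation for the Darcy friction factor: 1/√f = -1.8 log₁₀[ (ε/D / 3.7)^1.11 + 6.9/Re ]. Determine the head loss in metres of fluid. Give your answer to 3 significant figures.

Reynolds number Re = ρVD/μ = 871 · 1.6 · 0.153 / 0.224 = 951.9.
Re < 2300 → laminar flow, so f = 64/Re = 64/951.9 = 0.06724 (the turbulent correlation is not needed).
Darcy-Weisbach: ΔP = f(L/D)(ρV²/2) = 0.06724·(5.84/0.153)·(871·1.6²/2) = 0.06724·38.17·1115 = 2861 Pa.
Head loss h_f = ΔP/(ρg) = 2861/(871·9.81) = 0.335 m.

h_f ≈ 0.335 m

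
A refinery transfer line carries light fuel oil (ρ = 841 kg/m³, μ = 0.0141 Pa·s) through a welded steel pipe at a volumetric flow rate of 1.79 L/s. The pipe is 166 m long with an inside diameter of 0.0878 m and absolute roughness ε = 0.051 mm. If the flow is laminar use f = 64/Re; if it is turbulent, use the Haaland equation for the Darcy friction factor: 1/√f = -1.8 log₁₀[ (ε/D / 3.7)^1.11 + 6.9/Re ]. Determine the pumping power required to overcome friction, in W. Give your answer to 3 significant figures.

P ≈ 5.14 W

Q = 1.79 L/s = 1.79/1000 = 0.00179 m³/s.
Cross-sectional area A = πD²/4 = π(0.0878)²/4 = 0.006055 m²; mean velocity V = Q/A = 0.00179/0.006055 = 0.2956 m/s.
Reynolds number Re = ρVD/μ = 841 · 0.2956 · 0.0878 / 0.0141 = 1548.
Re < 2300 → laminar flow, so f = 64/Re = 64/1548 = 0.04134 (the turbulent correlation is not needed).
Darcy-Weisbach: ΔP = f(L/D)(ρV²/2) = 0.04134·(166/0.0878)·(841·0.2956²/2) = 0.04134·1891·36.75 = 2873 Pa.
Pumping power P = QΔP = 0.00179·2873 = 5.142 W = 5.14 W.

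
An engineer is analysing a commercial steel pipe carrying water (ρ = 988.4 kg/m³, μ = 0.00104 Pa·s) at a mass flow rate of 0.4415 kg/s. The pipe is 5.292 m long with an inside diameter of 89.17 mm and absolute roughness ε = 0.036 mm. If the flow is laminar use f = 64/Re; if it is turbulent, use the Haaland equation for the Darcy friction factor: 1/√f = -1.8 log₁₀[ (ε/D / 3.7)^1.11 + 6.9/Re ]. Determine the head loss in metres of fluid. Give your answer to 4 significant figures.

A = πD²/4 = π(0.08917)²/4 = 0.006245 m²; mean velocity V = ṁ/(ρA) = 0.4415/(988.4 · 0.006245) = 0.07153 m/s.
Reynolds number Re = ρVD/μ = 988.4 · 0.07153 · 0.08917 / 0.00104 = 6062.
Re > 4000 → turbulent. Relative roughness ε/D = 3.6e-05/0.08917 = 0.000404. Haaland: 1/√f = -1.8 log₁₀[(0.000404/3.7)^1.11 + 6.9/6062] = -1.8 log₁₀[4e-05 + 0.00114] = 5.272, so f = 0.03598.
Darcy-Weisbach: ΔP = f(L/D)(ρV²/2) = 0.03598·(5.292/0.08917)·(988.4·0.07153²/2) = 0.03598·59.35·2.528 = 5.399 Pa.
Head loss h_f = ΔP/(ρg) = 5.399/(988.4·9.81) = 5.568×10^-4 m.

h_f ≈ 5.568×10^-4 m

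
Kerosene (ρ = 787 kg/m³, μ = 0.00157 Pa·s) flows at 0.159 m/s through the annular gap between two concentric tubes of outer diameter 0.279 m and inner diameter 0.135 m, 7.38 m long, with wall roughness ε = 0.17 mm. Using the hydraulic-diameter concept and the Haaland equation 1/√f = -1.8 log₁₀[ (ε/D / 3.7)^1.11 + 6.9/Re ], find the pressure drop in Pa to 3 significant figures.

Hydraulic diameter D_h = 4A/P = D_o - D_i = 0.279 - 0.135 = 0.144 m.
Re = ρVD_h/μ = 787·0.159·0.144/0.00157 = 1.148e+04.
ε/D_h = 0.00017/0.144 = 0.00118; Haaland gives 1/√f = -1.8 log₁₀[0.000132+0.000601] = 5.643, so f = 0.0314.
ΔP = f(L/D_h)(ρV²/2) = 0.0314·7.38/0.144·9.948 = 16.01 Pa.

ΔP ≈ 16.0 Pa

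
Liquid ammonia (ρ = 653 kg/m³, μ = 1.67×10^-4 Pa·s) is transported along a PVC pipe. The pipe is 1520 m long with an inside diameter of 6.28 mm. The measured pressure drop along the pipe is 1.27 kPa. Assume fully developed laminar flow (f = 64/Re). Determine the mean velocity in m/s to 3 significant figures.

V ≈ 0.00617 m/s

For laminar flow, f = 64/Re with Re = ρVD/μ, so Darcy-Weisbach reduces to ΔP = 32μLV/D². Solving for V: V = ΔP·D²/(32μL) = 1270·(0.00628)²/(32·0.000167·1520) = 0.006166 m/s.
Check: Re = ρVD/μ = 653·0.006166·0.00628/0.000167 = 151.4 < 2300, so the laminar assumption holds.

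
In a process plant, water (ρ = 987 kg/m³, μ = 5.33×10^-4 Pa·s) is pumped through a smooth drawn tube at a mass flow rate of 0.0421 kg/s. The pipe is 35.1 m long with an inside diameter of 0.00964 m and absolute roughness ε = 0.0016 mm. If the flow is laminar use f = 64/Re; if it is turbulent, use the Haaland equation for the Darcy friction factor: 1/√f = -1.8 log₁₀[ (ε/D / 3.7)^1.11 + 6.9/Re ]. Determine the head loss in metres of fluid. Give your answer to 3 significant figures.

h_f ≈ 1.95 m

A = πD²/4 = π(0.00964)²/4 = 7.299e-05 m²; mean velocity V = ṁ/(ρA) = 0.0421/(987 · 7.299e-05) = 0.5844 m/s.
Reynolds number Re = ρVD/μ = 987 · 0.5844 · 0.00964 / 0.000533 = 1.043e+04.
Re > 4000 → turbulent. Relative roughness ε/D = 1.6e-06/0.00964 = 0.000166. Haaland: 1/√f = -1.8 log₁₀[(0.000166/3.7)^1.11 + 6.9/1.043e+04] = -1.8 log₁₀[1.49e-05 + 0.000661] = 5.706, so f = 0.03072.
Darcy-Weisbach: ΔP = f(L/D)(ρV²/2) = 0.03072·(35.1/0.00964)·(987·0.5844²/2) = 0.03072·3641·168.6 = 1.885e+04 Pa.
Head loss h_f = ΔP/(ρg) = 1.885e+04/(987·9.81) = 1.95 m.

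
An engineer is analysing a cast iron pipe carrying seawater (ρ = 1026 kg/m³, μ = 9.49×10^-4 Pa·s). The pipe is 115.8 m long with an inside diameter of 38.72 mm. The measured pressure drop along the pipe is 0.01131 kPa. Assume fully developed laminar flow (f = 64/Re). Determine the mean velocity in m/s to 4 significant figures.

V ≈ 0.004822 m/s

For laminar flow, f = 64/Re with Re = ρVD/μ, so Darcy-Weisbach reduces to ΔP = 32μLV/D². Solving for V: V = ΔP·D²/(32μL) = 11.31·(0.03872)²/(32·0.000949·115.8) = 0.004822 m/s.
Check: Re = ρVD/μ = 1026·0.004822·0.03872/0.000949 = 201.8 < 2300, so the laminar assumption holds.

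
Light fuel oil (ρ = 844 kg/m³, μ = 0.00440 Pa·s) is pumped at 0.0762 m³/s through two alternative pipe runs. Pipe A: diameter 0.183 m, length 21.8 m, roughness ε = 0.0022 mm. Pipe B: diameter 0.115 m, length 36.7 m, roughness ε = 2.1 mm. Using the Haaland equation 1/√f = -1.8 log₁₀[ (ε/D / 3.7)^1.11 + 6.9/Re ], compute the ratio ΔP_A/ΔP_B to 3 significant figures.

ΔP_A/ΔP_B ≈ 0.0219

Pipe A: V = Q/A = 0.0762/0.0263 = 2.897 m/s; Re = 1.017e+05; ε/D = 1.2e-05; Haaland → f = 0.01781; ΔP_A = f(L/D)(ρV²/2) = 7513 Pa.
Pipe B: V = Q/A = 0.0762/0.01039 = 7.336 m/s; Re = 1.618e+05; ε/D = 0.0183; Haaland → f = 0.04733; ΔP_B = f(L/D)(ρV²/2) = 3.43e+05 Pa.
ΔP_A/ΔP_B = 7513/3.43e+05 = 0.0219.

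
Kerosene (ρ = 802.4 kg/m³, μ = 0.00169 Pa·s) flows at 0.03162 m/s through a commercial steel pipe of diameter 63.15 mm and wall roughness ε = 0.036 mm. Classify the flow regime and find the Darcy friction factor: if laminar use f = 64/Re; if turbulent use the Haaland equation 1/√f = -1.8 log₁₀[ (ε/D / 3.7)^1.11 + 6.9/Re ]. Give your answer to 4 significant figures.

f ≈ 0.06751

Re = ρVD/μ = 802.4·0.03162·0.06315/0.00169 = 948.1.
Re < 2300 → laminar, so f = 64/Re = 0.06751 (roughness is irrelevant in laminar flow).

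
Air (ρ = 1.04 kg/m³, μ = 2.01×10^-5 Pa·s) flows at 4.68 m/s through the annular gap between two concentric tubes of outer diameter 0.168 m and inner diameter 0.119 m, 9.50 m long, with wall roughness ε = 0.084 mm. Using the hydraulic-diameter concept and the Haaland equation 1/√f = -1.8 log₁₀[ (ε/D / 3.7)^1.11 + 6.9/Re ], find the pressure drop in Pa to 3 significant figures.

Hydraulic diameter D_h = 4A/P = D_o - D_i = 0.168 - 0.119 = 0.049 m.
Re = ρVD_h/μ = 1.04·4.68·0.049/2.01e-05 = 1.187e+04.
ε/D_h = 8.4e-05/0.049 = 0.00171; Haaland gives 1/√f = -1.8 log₁₀[0.000199+0.000582] = 5.594, so f = 0.03196.
ΔP = f(L/D_h)(ρV²/2) = 0.03196·9.5/0.049·11.39 = 70.57 Pa.

ΔP ≈ 70.6 Pa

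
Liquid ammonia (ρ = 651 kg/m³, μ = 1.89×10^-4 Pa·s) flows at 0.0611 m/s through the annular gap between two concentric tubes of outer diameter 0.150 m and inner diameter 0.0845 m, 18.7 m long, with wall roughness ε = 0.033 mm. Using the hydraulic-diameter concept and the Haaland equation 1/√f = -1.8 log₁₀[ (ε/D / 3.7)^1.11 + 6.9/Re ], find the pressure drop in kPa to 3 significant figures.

ΔP ≈ 0.0101 kPa

Hydraulic diameter D_h = 4A/P = D_o - D_i = 0.15 - 0.0845 = 0.0655 m.
Re = ρVD_h/μ = 651·0.0611·0.0655/0.000189 = 1.378e+04.
ε/D_h = 3.3e-05/0.0655 = 0.000504; Haaland gives 1/√f = -1.8 log₁₀[5.11e-05+0.000501] = 5.865, so f = 0.02907.
ΔP = f(L/D_h)(ρV²/2) = 0.02907·18.7/0.0655·1.215 = 10.09 Pa.
ΔP = 0.0101 kPa.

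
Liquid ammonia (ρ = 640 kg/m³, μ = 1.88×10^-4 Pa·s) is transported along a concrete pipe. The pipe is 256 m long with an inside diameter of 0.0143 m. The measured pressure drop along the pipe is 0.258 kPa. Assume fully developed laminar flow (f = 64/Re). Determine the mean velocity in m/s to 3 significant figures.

V ≈ 0.0343 m/s

For laminar flow, f = 64/Re with Re = ρVD/μ, so Darcy-Weisbach reduces to ΔP = 32μLV/D². Solving for V: V = ΔP·D²/(32μL) = 258·(0.0143)²/(32·0.000188·256) = 0.03426 m/s.
Check: Re = ρVD/μ = 640·0.03426·0.0143/0.000188 = 1668 < 2300, so the laminar assumption holds.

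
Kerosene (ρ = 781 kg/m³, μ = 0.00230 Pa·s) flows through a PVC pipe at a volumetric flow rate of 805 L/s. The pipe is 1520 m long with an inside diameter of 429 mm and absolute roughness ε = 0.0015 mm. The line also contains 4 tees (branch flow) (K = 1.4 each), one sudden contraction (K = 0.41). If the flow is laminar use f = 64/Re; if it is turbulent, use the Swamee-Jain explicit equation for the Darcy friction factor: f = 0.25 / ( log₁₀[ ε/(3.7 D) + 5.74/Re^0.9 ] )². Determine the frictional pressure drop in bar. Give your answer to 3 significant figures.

Q = 805 L/s = 805/1000 = 0.805 m³/s.
Cross-sectional area A = πD²/4 = π(0.429)²/4 = 0.1445 m²; mean velocity V = Q/A = 0.805/0.1445 = 5.569 m/s.
Reynolds number Re = ρVD/μ = 781 · 5.569 · 0.429 / 0.0023 = 8.113e+05.
Re > 4000 → turbulent. Relative roughness ε/D = 1.5e-06/0.429 = 3.5e-06. Swamee-Jain: f = 0.25/(log₁₀[3.5e-06/3.7 + 5.74/8.113e+05^0.9])² = 0.25/(log₁₀[9.45e-07 + 2.76e-05])² = 0.25/(-4.545)² = 0.0121.
Total minor-loss coefficient ΣK = 4·1.4 + 1·0.41 = 6.01.
ΔP = [f·L/D + ΣK]·(ρV²/2) = [0.0121·1520/0.429 + 6.01]·(781·5.569²/2) = [42.89 + 6.01]·1.211e+04 = 5.922e+05 Pa.
ΔP = 5.922e+05 Pa = 5.92 bar.

ΔP ≈ 5.92 bar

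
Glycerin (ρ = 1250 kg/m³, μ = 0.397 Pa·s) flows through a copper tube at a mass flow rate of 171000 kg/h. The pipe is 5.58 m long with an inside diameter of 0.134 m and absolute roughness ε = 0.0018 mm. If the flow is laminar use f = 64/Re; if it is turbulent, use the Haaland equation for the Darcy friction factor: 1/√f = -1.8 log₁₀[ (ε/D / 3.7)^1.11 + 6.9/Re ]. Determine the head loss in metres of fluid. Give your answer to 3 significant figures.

ṁ = 171000 kg/h = 171000/3600 = 47.5 kg/s.
A = πD²/4 = π(0.134)²/4 = 0.0141 m²; mean velocity V = ṁ/(ρA) = 47.5/(1250 · 0.0141) = 2.695 m/s.
Reynolds number Re = ρVD/μ = 1250 · 2.695 · 0.134 / 0.397 = 1137.
Re < 2300 → laminar flow, so f = 64/Re = 64/1137 = 0.0563 (the turbulent correlation is not needed).
Darcy-Weisbach: ΔP = f(L/D)(ρV²/2) = 0.0563·(5.58/0.134)·(1250·2.695²/2) = 0.0563·41.64·4538 = 1.064e+04 Pa.
Head loss h_f = ΔP/(ρg) = 1.064e+04/(1250·9.81) = 0.868 m.

h_f ≈ 0.868 m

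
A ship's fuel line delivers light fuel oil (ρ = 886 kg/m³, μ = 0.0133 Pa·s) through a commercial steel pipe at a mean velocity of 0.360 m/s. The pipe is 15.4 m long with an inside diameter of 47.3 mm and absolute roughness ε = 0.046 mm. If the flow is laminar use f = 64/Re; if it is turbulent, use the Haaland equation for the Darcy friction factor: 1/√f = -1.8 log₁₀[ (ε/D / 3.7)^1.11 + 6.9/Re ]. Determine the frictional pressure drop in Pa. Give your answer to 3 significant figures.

ΔP ≈ 1050 Pa

Reynolds number Re = ρVD/μ = 886 · 0.36 · 0.0473 / 0.0133 = 1134.
Re < 2300 → laminar flow, so f = 64/Re = 64/1134 = 0.05642 (the turbulent correlation is not needed).
Darcy-Weisbach: ΔP = f(L/D)(ρV²/2) = 0.05642·(15.4/0.0473)·(886·0.36²/2) = 0.05642·325.6·57.41 = 1055 Pa.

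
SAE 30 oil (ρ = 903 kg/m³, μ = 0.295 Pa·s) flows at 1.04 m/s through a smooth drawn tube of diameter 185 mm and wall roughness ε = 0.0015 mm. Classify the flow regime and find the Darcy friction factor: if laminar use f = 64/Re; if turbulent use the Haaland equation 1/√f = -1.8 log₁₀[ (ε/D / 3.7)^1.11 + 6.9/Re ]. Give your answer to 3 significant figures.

Re = ρVD/μ = 903·1.04·0.185/0.295 = 588.9.
Re < 2300 → laminar, so f = 64/Re = 0.1087 (roughness is irrelevant in laminar flow).

f ≈ 0.109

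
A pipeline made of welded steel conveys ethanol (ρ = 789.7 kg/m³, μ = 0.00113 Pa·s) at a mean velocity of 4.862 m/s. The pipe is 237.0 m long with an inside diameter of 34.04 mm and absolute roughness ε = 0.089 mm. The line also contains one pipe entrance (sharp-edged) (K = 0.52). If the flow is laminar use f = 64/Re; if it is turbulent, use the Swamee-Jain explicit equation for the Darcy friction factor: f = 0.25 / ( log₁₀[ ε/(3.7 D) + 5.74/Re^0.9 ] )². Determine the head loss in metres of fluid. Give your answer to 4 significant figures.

Reynolds number Re = ρVD/μ = 789.7 · 4.862 · 0.03404 / 0.00113 = 1.157e+05.
Re > 4000 → turbulent. Relative roughness ε/D = 8.9e-05/0.03404 = 0.00261. Swamee-Jain: f = 0.25/(log₁₀[0.00261/3.7 + 5.74/1.157e+05^0.9])² = 0.25/(log₁₀[0.000707 + 0.000159])² = 0.25/(-3.063)² = 0.02665.
Total minor-loss coefficient ΣK = 1·0.52 = 0.52.
ΔP = [f·L/D + ΣK]·(ρV²/2) = [0.02665·237/0.03404 + 0.52]·(789.7·4.862²/2) = [185.6 + 0.52]·9334 = 1.737e+06 Pa.
Head loss h_f = ΔP/(ρg) = 1.737e+06/(789.7·9.81) = 224.2 m.

h_f ≈ 224.2 m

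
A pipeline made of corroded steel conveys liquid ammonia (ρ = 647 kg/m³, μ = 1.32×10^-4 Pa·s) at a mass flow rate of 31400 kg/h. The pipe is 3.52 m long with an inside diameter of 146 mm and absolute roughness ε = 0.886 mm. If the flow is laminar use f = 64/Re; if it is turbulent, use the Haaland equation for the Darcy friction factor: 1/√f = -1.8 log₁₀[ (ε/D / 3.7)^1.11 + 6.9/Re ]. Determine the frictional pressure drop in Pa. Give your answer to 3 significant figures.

ṁ = 31400 kg/h = 31400/3600 = 8.722 kg/s.
A = πD²/4 = π(0.146)²/4 = 0.01674 m²; mean velocity V = ṁ/(ρA) = 8.722/(647 · 0.01674) = 0.8052 m/s.
Reynolds number Re = ρVD/μ = 647 · 0.8052 · 0.146 / 0.000132 = 5.762e+05.
Re > 4000 → turbulent. Relative roughness ε/D = 0.000886/0.146 = 0.00607. Haaland: 1/√f = -1.8 log₁₀[(0.00607/3.7)^1.11 + 6.9/5.762e+05] = -1.8 log₁₀[0.00081 + 1.2e-05] = 5.553, so f = 0.03243.
Darcy-Weisbach: ΔP = f(L/D)(ρV²/2) = 0.03243·(3.52/0.146)·(647·0.8052²/2) = 0.03243·24.11·209.8 = 164 Pa.

ΔP ≈ 164 Pa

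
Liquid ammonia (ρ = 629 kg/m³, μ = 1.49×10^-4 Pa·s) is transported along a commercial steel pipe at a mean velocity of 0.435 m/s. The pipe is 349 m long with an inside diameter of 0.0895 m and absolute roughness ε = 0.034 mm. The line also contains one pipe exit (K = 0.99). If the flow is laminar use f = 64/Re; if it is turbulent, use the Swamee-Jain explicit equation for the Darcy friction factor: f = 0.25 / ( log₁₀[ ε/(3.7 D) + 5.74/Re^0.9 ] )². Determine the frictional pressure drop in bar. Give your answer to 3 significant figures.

Reynolds number Re = ρVD/μ = 629 · 0.435 · 0.0895 / 0.000149 = 1.644e+05.
Re > 4000 → turbulent. Relative roughness ε/D = 3.4e-05/0.0895 = 0.00038. Swamee-Jain: f = 0.25/(log₁₀[0.00038/3.7 + 5.74/1.644e+05^0.9])² = 0.25/(log₁₀[0.000103 + 0.000116])² = 0.25/(-3.66)² = 0.01866.
Total minor-loss coefficient ΣK = 1·0.99 = 0.99.
ΔP = [f·L/D + ΣK]·(ρV²/2) = [0.01866·349/0.0895 + 0.99]·(629·0.435²/2) = [72.77 + 0.99]·59.51 = 4390 Pa.
ΔP = 4390 Pa = 0.0439 bar.

ΔP ≈ 0.0439 bar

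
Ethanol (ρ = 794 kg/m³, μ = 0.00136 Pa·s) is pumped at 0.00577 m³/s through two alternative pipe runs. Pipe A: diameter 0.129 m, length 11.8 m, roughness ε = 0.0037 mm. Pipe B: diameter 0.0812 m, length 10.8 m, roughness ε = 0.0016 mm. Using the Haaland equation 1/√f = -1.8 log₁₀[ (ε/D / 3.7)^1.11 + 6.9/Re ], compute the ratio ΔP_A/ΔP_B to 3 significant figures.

Pipe A: V = Q/A = 0.00577/0.01307 = 0.4415 m/s; Re = 3.325e+04; ε/D = 2.87e-05; Haaland → f = 0.02281; ΔP_A = f(L/D)(ρV²/2) = 161.4 Pa.
Pipe B: V = Q/A = 0.00577/0.005178 = 1.114 m/s; Re = 5.282e+04; ε/D = 1.97e-05; Haaland → f = 0.02051; ΔP_B = f(L/D)(ρV²/2) = 1344 Pa.
ΔP_A/ΔP_B = 161.4/1344 = 0.120.

ΔP_A/ΔP_B ≈ 0.120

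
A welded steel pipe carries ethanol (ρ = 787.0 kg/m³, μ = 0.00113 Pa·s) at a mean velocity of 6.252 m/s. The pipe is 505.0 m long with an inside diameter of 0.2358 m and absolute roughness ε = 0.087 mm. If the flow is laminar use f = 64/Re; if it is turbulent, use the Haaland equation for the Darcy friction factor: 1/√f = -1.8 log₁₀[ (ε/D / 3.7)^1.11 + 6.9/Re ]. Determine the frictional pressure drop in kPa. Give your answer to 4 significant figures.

ΔP ≈ 533.0 kPa

Reynolds number Re = ρVD/μ = 787 · 6.252 · 0.2358 / 0.00113 = 1.027e+06.
Re > 4000 → turbulent. Relative roughness ε/D = 8.7e-05/0.2358 = 0.000369. Haaland: 1/√f = -1.8 log₁₀[(0.000369/3.7)^1.11 + 6.9/1.027e+06] = -1.8 log₁₀[3.62e-05 + 6.72e-06] = 7.861, so f = 0.01618.
Darcy-Weisbach: ΔP = f(L/D)(ρV²/2) = 0.01618·(505/0.2358)·(787·6.252²/2) = 0.01618·2142·1.538e+04 = 5.33e+05 Pa.
ΔP = 5.33e+05 Pa = 533.0 kPa.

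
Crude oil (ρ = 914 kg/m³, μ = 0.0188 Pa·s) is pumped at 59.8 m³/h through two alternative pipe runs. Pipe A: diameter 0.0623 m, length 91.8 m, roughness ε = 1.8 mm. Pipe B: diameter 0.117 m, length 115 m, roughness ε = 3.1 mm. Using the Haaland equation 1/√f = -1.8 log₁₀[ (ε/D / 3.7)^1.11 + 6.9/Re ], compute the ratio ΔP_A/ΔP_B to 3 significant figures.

ΔP_A/ΔP_B ≈ 18.7

Pipe A: V = Q/A = 0.01661/0.003048 = 5.449 m/s; Re = 1.65e+04; ε/D = 0.0289; Haaland → f = 0.05828; ΔP_A = f(L/D)(ρV²/2) = 1.165e+06 Pa.
Pipe B: V = Q/A = 0.01661/0.01075 = 1.545 m/s; Re = 8788; ε/D = 0.0265; Haaland → f = 0.05805; ΔP_B = f(L/D)(ρV²/2) = 6.224e+04 Pa.
ΔP_A/ΔP_B = 1.165e+06/6.224e+04 = 18.7.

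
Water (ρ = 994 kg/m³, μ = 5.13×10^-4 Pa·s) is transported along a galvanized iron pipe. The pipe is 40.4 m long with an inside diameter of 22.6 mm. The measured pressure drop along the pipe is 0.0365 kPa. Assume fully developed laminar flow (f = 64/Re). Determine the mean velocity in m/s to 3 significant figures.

V ≈ 0.0281 m/s

For laminar flow, f = 64/Re with Re = ρVD/μ, so Darcy-Weisbach reduces to ΔP = 32μLV/D². Solving for V: V = ΔP·D²/(32μL) = 36.5·(0.0226)²/(32·0.000513·40.4) = 0.02811 m/s.
Check: Re = ρVD/μ = 994·0.02811·0.0226/0.000513 = 1231 < 2300, so the laminar assumption holds.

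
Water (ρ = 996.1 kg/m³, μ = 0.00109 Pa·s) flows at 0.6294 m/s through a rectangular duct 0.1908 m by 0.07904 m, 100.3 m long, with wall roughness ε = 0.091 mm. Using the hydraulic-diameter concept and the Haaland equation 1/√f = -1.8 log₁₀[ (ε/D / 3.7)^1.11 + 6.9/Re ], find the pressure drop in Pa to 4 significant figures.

Hydraulic diameter D_h = 4A/P = 4·(0.1908·0.07904)/(2·(0.1908+0.07904)) = 0.06032/0.5397 = 0.1118 m.
Re = ρVD_h/μ = 996.1·0.6294·0.1118/0.00109 = 6.429e+04.
ε/D_h = 9.1e-05/0.1118 = 0.000814; Haaland gives 1/√f = -1.8 log₁₀[8.71e-05+0.000107] = 6.68, so f = 0.02241.
ΔP = f(L/D_h)(ρV²/2) = 0.02241·100.3/0.1118·197.3 = 3967 Pa.

ΔP ≈ 3967 Pa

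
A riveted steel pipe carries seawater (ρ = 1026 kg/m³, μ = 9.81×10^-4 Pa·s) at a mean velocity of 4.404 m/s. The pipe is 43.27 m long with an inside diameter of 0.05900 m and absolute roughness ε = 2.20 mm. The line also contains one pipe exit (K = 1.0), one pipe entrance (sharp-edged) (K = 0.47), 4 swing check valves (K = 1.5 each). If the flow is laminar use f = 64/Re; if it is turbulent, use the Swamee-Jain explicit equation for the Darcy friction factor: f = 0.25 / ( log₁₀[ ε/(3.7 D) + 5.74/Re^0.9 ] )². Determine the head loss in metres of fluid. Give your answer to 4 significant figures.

Reynolds number Re = ρVD/μ = 1026 · 4.404 · 0.059 / 0.000981 = 2.718e+05.
Re > 4000 → turbulent. Relative roughness ε/D = 0.0022/0.059 = 0.0373. Swamee-Jain: f = 0.25/(log₁₀[0.0373/3.7 + 5.74/2.718e+05^0.9])² = 0.25/(log₁₀[0.0101 + 7.38e-05])² = 0.25/(-1.993)² = 0.06291.
Total minor-loss coefficient ΣK = 1·1 + 1·0.47 + 4·1.5 = 7.47.
ΔP = [f·L/D + ΣK]·(ρV²/2) = [0.06291·43.27/0.059 + 7.47]·(1026·4.404²/2) = [46.14 + 7.47]·9950 = 5.334e+05 Pa.
Head loss h_f = ΔP/(ρg) = 5.334e+05/(1026·9.81) = 52.99 m.

h_f ≈ 52.99 m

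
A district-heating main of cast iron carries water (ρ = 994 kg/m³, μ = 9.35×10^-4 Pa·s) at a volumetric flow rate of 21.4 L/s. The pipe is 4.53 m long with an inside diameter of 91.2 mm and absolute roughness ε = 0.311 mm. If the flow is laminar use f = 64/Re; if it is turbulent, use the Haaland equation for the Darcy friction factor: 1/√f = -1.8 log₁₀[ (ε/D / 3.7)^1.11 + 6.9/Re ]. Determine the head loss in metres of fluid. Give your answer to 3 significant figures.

h_f ≈ 0.748 m

Q = 21.4 L/s = 21.4/1000 = 0.0214 m³/s.
Cross-sectional area A = πD²/4 = π(0.0912)²/4 = 0.006533 m²; mean velocity V = Q/A = 0.0214/0.006533 = 3.276 m/s.
Reynolds number Re = ρVD/μ = 994 · 3.276 · 0.0912 / 0.000935 = 3.176e+05.
Re > 4000 → turbulent. Relative roughness ε/D = 0.000311/0.0912 = 0.00341. Haaland: 1/√f = -1.8 log₁₀[(0.00341/3.7)^1.11 + 6.9/3.176e+05] = -1.8 log₁₀[0.000427 + 2.17e-05] = 6.026, so f = 0.02754.
Darcy-Weisbach: ΔP = f(L/D)(ρV²/2) = 0.02754·(4.53/0.0912)·(994·3.276²/2) = 0.02754·49.67·5334 = 7296 Pa.
Head loss h_f = ΔP/(ρg) = 7296/(994·9.81) = 0.748 m.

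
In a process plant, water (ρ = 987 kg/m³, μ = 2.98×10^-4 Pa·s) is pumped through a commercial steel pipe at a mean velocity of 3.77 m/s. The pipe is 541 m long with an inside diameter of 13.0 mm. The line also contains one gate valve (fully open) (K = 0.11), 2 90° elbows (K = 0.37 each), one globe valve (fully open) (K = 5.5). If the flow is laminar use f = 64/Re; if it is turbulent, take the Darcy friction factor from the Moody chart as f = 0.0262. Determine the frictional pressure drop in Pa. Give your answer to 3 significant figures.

ΔP ≈ 7.69×10^6 Pa

Reynolds number Re = ρVD/μ = 987 · 3.77 · 0.013 / 0.000298 = 1.623e+05.
Re > 4000 → turbulent; use the Moody-chart value f = 0.0262.
Total minor-loss coefficient ΣK = 1·0.11 + 2·0.37 + 1·5.5 = 6.35.
ΔP = [f·L/D + ΣK]·(ρV²/2) = [0.0262·541/0.013 + 6.35]·(987·3.77²/2) = [1090 + 6.35]·7014 = 7.692e+06 Pa.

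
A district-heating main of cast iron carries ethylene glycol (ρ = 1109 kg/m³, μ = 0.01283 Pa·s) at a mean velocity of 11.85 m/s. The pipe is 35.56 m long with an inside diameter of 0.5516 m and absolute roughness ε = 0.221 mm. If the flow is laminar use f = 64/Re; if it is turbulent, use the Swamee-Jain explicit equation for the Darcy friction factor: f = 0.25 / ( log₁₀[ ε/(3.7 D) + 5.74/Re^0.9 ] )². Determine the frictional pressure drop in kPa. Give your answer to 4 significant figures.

ΔP ≈ 85.36 kPa

Reynolds number Re = ρVD/μ = 1109 · 11.85 · 0.5516 / 0.0128 = 5.65e+05.
Re > 4000 → turbulent. Relative roughness ε/D = 0.000221/0.5516 = 0.000401. Swamee-Jain: f = 0.25/(log₁₀[0.000401/3.7 + 5.74/5.65e+05^0.9])² = 0.25/(log₁₀[0.000108 + 3.82e-05])² = 0.25/(-3.834)² = 0.01701.
Darcy-Weisbach: ΔP = f(L/D)(ρV²/2) = 0.01701·(35.56/0.5516)·(1109·11.85²/2) = 0.01701·64.47·7.786e+04 = 8.536e+04 Pa.
ΔP = 8.536e+04 Pa = 85.36 kPa.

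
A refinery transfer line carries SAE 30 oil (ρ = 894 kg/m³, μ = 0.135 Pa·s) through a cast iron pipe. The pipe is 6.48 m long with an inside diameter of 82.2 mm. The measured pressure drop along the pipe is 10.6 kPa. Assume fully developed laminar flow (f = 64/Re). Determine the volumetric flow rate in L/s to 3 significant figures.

Q ≈ 13.6 L/s

For laminar flow, f = 64/Re with Re = ρVD/μ, so Darcy-Weisbach reduces to ΔP = 32μLV/D². Solving for V: V = ΔP·D²/(32μL) = 1.06e+04·(0.0822)²/(32·0.135·6.48) = 2.559 m/s.
Check: Re = ρVD/μ = 894·2.559·0.0822/0.135 = 1393 < 2300, so the laminar assumption holds.
Q = V·A = 2.559·(π/4·0.0822²) = 0.01358 m³/s = 13.6 L/s.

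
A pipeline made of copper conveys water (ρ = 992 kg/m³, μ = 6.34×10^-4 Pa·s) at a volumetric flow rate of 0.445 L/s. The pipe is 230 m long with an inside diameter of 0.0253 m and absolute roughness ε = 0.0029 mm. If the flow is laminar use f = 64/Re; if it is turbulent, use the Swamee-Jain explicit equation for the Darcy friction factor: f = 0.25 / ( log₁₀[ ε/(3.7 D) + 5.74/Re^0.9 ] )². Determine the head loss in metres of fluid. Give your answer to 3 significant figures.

h_f ≈ 8.32 m

Q = 0.445 L/s = 0.445/1000 = 0.000445 m³/s.
Cross-sectional area A = πD²/4 = π(0.0253)²/4 = 0.0005027 m²; mean velocity V = Q/A = 0.000445/0.0005027 = 0.8852 m/s.
Reynolds number Re = ρVD/μ = 992 · 0.8852 · 0.0253 / 0.000634 = 3.504e+04.
Re > 4000 → turbulent. Relative roughness ε/D = 2.9e-06/0.0253 = 0.000115. Swamee-Jain: f = 0.25/(log₁₀[0.000115/3.7 + 5.74/3.504e+04^0.9])² = 0.25/(log₁₀[3.1e-05 + 0.000466])² = 0.25/(-3.303)² = 0.02291.
Darcy-Weisbach: ΔP = f(L/D)(ρV²/2) = 0.02291·(230/0.0253)·(992·0.8852²/2) = 0.02291·9091·388.6 = 8.095e+04 Pa.
Head loss h_f = ΔP/(ρg) = 8.095e+04/(992·9.81) = 8.32 m.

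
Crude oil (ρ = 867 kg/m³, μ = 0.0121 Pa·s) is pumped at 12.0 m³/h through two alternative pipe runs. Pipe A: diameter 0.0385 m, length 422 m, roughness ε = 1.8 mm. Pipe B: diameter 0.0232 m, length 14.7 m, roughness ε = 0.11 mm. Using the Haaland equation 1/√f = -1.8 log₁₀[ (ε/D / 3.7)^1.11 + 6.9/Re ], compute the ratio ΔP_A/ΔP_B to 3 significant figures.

Pipe A: V = Q/A = 0.003333/0.001164 = 2.863 m/s; Re = 7899; ε/D = 0.0468; Haaland → f = 0.07265; ΔP_A = f(L/D)(ρV²/2) = 2.83e+06 Pa.
Pipe B: V = Q/A = 0.003333/0.0004227 = 7.885 m/s; Re = 1.311e+04; ε/D = 0.00474; Haaland → f = 0.03565; ΔP_B = f(L/D)(ρV²/2) = 6.089e+05 Pa.
ΔP_A/ΔP_B = 2.83e+06/6.089e+05 = 4.65.

ΔP_A/ΔP_B ≈ 4.65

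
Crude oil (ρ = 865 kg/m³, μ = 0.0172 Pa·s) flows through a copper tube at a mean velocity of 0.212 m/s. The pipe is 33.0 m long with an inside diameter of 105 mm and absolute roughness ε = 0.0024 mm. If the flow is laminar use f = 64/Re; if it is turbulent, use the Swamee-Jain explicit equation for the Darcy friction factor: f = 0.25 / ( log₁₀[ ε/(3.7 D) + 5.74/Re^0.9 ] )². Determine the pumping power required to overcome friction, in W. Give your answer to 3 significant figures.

P ≈ 0.641 W

Reynolds number Re = ρVD/μ = 865 · 0.212 · 0.105 / 0.0172 = 1119.
Re < 2300 → laminar flow, so f = 64/Re = 64/1119 = 0.05717 (the turbulent correlation is not needed).
Darcy-Weisbach: ΔP = f(L/D)(ρV²/2) = 0.05717·(33/0.105)·(865·0.212²/2) = 0.05717·314.3·19.44 = 349.3 Pa.
Q = V·A = 0.212·0.008659 = 0.001836 m³/s.
Pumping power P = QΔP = 0.001836·349.3 = 0.6411 W = 0.641 W.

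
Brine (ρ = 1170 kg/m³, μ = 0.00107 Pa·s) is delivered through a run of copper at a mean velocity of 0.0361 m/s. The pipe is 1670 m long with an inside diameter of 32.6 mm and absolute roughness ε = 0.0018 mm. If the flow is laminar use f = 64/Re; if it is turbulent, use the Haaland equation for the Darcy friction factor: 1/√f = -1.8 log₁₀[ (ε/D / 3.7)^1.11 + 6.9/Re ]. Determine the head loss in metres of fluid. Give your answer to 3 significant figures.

h_f ≈ 0.169 m

Reynolds number Re = ρVD/μ = 1170 · 0.0361 · 0.0326 / 0.00107 = 1287.
Re < 2300 → laminar flow, so f = 64/Re = 64/1287 = 0.04973 (the turbulent correlation is not needed).
Darcy-Weisbach: ΔP = f(L/D)(ρV²/2) = 0.04973·(1670/0.0326)·(1170·0.0361²/2) = 0.04973·5.123e+04·0.7624 = 1942 Pa.
Head loss h_f = ΔP/(ρg) = 1942/(1170·9.81) = 0.169 m.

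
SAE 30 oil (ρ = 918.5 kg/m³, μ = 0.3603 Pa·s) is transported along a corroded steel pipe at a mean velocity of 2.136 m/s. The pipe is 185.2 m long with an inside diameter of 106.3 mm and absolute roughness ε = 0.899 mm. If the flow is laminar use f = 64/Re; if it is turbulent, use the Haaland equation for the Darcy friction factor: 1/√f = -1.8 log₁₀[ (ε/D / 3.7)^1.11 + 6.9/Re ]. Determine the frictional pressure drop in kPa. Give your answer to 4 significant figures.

ΔP ≈ 403.6 kPa

Reynolds number Re = ρVD/μ = 918.5 · 2.136 · 0.1063 / 0.36 = 578.8.
Re < 2300 → laminar flow, so f = 64/Re = 64/578.8 = 0.1106 (the turbulent correlation is not needed).
Darcy-Weisbach: ΔP = f(L/D)(ρV²/2) = 0.1106·(185.2/0.1063)·(918.5·2.136²/2) = 0.1106·1742·2095 = 4.036e+05 Pa.
ΔP = 4.036e+05 Pa = 403.6 kPa.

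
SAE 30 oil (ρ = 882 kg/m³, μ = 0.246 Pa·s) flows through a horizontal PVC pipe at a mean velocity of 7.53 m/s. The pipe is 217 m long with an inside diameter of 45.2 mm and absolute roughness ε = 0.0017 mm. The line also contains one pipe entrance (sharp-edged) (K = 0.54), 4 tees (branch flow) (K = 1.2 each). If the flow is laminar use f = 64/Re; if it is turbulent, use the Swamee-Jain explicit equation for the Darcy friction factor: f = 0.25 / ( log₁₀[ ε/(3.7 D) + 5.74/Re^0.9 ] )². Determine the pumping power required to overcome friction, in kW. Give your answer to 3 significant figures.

Reynolds number Re = ρVD/μ = 882 · 7.53 · 0.0452 / 0.246 = 1220.
Re < 2300 → laminar flow, so f = 64/Re = 64/1220 = 0.05245 (the turbulent correlation is not needed).
Total minor-loss coefficient ΣK = 1·0.54 + 4·1.2 = 5.34.
ΔP = [f·L/D + ΣK]·(ρV²/2) = [0.05245·217/0.0452 + 5.34]·(882·7.53²/2) = [251.8 + 5.34]·2.501e+04 = 6.43e+06 Pa.
Q = V·A = 7.53·0.001605 = 0.01208 m³/s.
Pumping power P = QΔP = 0.01208·6.43e+06 = 77690 W = 77.7 kW.

P ≈ 77.7 kW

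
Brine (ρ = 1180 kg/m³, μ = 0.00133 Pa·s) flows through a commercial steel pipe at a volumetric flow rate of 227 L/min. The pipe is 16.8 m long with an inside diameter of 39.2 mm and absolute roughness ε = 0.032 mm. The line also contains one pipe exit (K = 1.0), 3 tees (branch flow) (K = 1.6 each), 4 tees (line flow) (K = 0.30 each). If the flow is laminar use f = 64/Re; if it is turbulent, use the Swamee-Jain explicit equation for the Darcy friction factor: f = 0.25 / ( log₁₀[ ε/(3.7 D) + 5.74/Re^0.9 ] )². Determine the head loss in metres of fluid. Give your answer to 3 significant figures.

h_f ≈ 8.12 m

Q = 227 L/min = 227/60000 = 0.003783 m³/s.
Cross-sectional area A = πD²/4 = π(0.0392)²/4 = 0.001207 m²; mean velocity V = Q/A = 0.003783/0.001207 = 3.135 m/s.
Reynolds number Re = ρVD/μ = 1180 · 3.135 · 0.0392 / 0.00133 = 1.09e+05.
Re > 4000 → turbulent. Relative roughness ε/D = 3.2e-05/0.0392 = 0.000816. Swamee-Jain: f = 0.25/(log₁₀[0.000816/3.7 + 5.74/1.09e+05^0.9])² = 0.25/(log₁₀[0.000221 + 0.000168])² = 0.25/(-3.411)² = 0.02149.
Total minor-loss coefficient ΣK = 1·1 + 3·1.6 + 4·0.3 = 7.
ΔP = [f·L/D + ΣK]·(ρV²/2) = [0.02149·16.8/0.0392 + 7]·(1180·3.135²/2) = [9.211 + 7]·5798 = 9.399e+04 Pa.
Head loss h_f = ΔP/(ρg) = 9.399e+04/(1180·9.81) = 8.12 m.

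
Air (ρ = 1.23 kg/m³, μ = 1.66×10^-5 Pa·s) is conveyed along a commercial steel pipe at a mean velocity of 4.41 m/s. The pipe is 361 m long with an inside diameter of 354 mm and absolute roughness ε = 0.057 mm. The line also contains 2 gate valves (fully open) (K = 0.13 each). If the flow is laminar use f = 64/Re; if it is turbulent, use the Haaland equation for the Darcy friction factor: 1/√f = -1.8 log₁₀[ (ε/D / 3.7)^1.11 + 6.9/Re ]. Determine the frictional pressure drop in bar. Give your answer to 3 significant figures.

Reynolds number Re = ρVD/μ = 1.23 · 4.41 · 0.354 / 1.66e-05 = 1.157e+05.
Re > 4000 → turbulent. Relative roughness ε/D = 5.7e-05/0.354 = 0.000161. Haaland: 1/√f = -1.8 log₁₀[(0.000161/3.7)^1.11 + 6.9/1.157e+05] = -1.8 log₁₀[1.44e-05 + 5.96e-05] = 7.435, so f = 0.01809.
Total minor-loss coefficient ΣK = 2·0.13 = 0.26.
ΔP = [f·L/D + ΣK]·(ρV²/2) = [0.01809·361/0.354 + 0.26]·(1.23·4.41²/2) = [18.45 + 0.26]·11.96 = 223.8 Pa.
ΔP = 223.8 Pa = 0.00224 bar.

ΔP ≈ 0.00224 bar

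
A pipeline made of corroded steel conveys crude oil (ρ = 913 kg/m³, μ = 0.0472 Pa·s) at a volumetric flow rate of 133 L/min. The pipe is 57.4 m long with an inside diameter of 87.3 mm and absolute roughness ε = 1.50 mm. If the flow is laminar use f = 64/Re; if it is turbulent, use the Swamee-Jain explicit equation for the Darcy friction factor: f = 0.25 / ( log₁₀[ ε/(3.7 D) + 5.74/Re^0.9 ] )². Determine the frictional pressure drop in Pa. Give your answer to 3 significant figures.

ΔP ≈ 4210 Pa

Q = 133 L/min = 133/60000 = 0.002217 m³/s.
Cross-sectional area A = πD²/4 = π(0.0873)²/4 = 0.005986 m²; mean velocity V = Q/A = 0.002217/0.005986 = 0.3703 m/s.
Reynolds number Re = ρVD/μ = 913 · 0.3703 · 0.0873 / 0.0472 = 625.4.
Re < 2300 → laminar flow, so f = 64/Re = 64/625.4 = 0.1023 (the turbulent correlation is not needed).
Darcy-Weisbach: ΔP = f(L/D)(ρV²/2) = 0.1023·(57.4/0.0873)·(913·0.3703²/2) = 0.1023·657.5·62.6 = 4213 Pa.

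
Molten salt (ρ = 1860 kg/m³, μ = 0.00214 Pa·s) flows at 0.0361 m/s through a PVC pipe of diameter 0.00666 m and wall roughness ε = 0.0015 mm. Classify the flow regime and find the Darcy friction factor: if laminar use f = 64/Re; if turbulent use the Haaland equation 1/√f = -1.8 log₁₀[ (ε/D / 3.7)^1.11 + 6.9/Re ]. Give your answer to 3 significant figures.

f ≈ 0.306

Re = ρVD/μ = 1860·0.0361·0.00666/0.00214 = 209.
Re < 2300 → laminar, so f = 64/Re = 0.3063 (roughness is irrelevant in laminar flow).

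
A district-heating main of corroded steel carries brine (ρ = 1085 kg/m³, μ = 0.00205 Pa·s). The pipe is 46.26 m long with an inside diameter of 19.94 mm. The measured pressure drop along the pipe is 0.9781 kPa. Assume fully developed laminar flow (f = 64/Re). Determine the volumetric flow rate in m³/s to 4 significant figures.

Q ≈ 4.002×10^-5 m³/s

For laminar flow, f = 64/Re with Re = ρVD/μ, so Darcy-Weisbach reduces to ΔP = 32μLV/D². Solving for V: V = ΔP·D²/(32μL) = 978.1·(0.01994)²/(32·0.00205·46.26) = 0.1282 m/s.
Check: Re = ρVD/μ = 1085·0.1282·0.01994/0.00205 = 1352 < 2300, so the laminar assumption holds.
Q = V·A = 0.1282·(π/4·0.01994²) = 4.002e-05 m³/s = 4.002×10^-5 m³/s.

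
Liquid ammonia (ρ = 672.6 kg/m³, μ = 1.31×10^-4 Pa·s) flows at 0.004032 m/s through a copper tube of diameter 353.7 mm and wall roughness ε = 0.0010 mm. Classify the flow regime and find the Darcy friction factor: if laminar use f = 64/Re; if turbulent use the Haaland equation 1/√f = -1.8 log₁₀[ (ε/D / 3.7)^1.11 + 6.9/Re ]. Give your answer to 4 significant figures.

Re = ρVD/μ = 672.6·0.004032·0.3537/0.000131 = 7322.
Re > 4000 → turbulent. ε/D = 1e-06/0.3537 = 2.83e-06; Haaland: 1/√f = -1.8 log₁₀[1.62e-07 + 0.000942] = 5.446, so f = 0.03371.

f ≈ 0.03371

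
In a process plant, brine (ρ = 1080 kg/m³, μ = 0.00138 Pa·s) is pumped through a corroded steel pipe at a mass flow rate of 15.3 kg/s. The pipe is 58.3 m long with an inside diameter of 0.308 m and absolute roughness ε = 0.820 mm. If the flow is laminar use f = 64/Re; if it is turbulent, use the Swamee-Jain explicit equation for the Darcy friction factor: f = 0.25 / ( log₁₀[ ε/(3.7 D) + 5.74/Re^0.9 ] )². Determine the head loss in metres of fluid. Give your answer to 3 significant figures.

A = πD²/4 = π(0.308)²/4 = 0.07451 m²; mean velocity V = ṁ/(ρA) = 15.3/(1080 · 0.07451) = 0.1901 m/s.
Reynolds number Re = ρVD/μ = 1080 · 0.1901 · 0.308 / 0.00138 = 4.583e+04.
Re > 4000 → turbulent. Relative roughness ε/D = 0.00082/0.308 = 0.00266. Swamee-Jain: f = 0.25/(log₁₀[0.00266/3.7 + 5.74/4.583e+04^0.9])² = 0.25/(log₁₀[0.00072 + 0.000366])² = 0.25/(-2.964)² = 0.02845.
Darcy-Weisbach: ΔP = f(L/D)(ρV²/2) = 0.02845·(58.3/0.308)·(1080·0.1901²/2) = 0.02845·189.3·19.52 = 105.1 Pa.
Head loss h_f = ΔP/(ρg) = 105.1/(1080·9.81) = 0.00992 m.

h_f ≈ 0.00992 m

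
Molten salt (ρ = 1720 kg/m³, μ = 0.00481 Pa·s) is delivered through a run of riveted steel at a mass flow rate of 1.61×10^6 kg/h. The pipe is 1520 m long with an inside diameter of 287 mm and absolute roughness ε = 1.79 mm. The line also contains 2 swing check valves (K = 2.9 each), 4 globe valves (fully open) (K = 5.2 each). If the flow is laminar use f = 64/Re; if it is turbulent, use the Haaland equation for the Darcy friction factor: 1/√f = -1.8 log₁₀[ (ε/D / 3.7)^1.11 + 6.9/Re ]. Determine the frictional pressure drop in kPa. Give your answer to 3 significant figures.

ṁ = 1.61×10^6 kg/h = 1.61×10^6/3600 = 447.2 kg/s.
A = πD²/4 = π(0.287)²/4 = 0.06469 m²; mean velocity V = ṁ/(ρA) = 447.2/(1720 · 0.06469) = 4.019 m/s.
Reynolds number Re = ρVD/μ = 1720 · 4.019 · 0.287 / 0.00481 = 4.125e+05.
Re > 4000 → turbulent. Relative roughness ε/D = 0.00179/0.287 = 0.00624. Haaland: 1/√f = -1.8 log₁₀[(0.00624/3.7)^1.11 + 6.9/4.125e+05] = -1.8 log₁₀[0.000835 + 1.67e-05] = 5.525, so f = 0.03275.
Total minor-loss coefficient ΣK = 2·2.9 + 4·5.2 = 26.6.
ΔP = [f·L/D + ΣK]·(ρV²/2) = [0.03275·1520/0.287 + 26.6]·(1720·4.019²/2) = [173.5 + 26.6]·1.389e+04 = 2.78e+06 Pa.
ΔP = 2.78e+06 Pa = 2780 kPa.

ΔP ≈ 2780 kPa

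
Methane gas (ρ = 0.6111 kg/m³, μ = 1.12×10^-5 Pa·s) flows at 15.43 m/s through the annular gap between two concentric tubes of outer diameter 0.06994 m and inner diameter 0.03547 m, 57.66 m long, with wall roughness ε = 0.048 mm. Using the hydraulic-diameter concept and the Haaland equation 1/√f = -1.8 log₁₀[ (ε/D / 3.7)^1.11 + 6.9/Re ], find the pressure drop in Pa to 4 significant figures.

Hydraulic diameter D_h = 4A/P = D_o - D_i = 0.06994 - 0.03547 = 0.03447 m.
Re = ρVD_h/μ = 0.6111·15.43·0.03447/1.12e-05 = 2.902e+04.
ε/D_h = 4.8e-05/0.03447 = 0.00139; Haaland gives 1/√f = -1.8 log₁₀[0.000158+0.000238] = 6.124, so f = 0.02666.
ΔP = f(L/D_h)(ρV²/2) = 0.02666·57.66/0.03447·72.75 = 3244 Pa.

ΔP ≈ 3244 Pa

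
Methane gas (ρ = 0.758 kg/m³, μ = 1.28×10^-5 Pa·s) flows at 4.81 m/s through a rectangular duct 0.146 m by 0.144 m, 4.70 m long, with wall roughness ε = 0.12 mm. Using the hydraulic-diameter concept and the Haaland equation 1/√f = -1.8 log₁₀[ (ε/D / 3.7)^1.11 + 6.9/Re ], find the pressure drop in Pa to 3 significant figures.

ΔP ≈ 6.80 Pa

Hydraulic diameter D_h = 4A/P = 4·(0.146·0.144)/(2·(0.146+0.144)) = 0.0841/0.58 = 0.145 m.
Re = ρVD_h/μ = 0.758·4.81·0.145/1.28e-05 = 4.13e+04.
ε/D_h = 0.00012/0.145 = 0.000828; Haaland gives 1/√f = -1.8 log₁₀[8.87e-05+0.000167] = 6.466, so f = 0.02392.
ΔP = f(L/D_h)(ρV²/2) = 0.02392·4.7/0.145·8.769 = 6.799 Pa.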